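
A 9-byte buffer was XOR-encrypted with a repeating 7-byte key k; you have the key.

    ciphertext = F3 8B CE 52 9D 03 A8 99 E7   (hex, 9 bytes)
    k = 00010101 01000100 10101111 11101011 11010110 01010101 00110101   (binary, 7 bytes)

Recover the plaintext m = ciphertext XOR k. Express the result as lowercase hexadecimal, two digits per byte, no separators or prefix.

e6cf61b94b569d8ca3

The 7-byte key repeats, so the effective keystream is 15 44 af eb d6 55 35 15 44.
byte 0: 243 XOR  21 = 230
byte 1: 139 XOR  68 = 207
byte 2: 206 XOR 175 =  97
byte 3:  82 XOR 235 = 185
byte 4: 157 XOR 214 =  75
byte 5:   3 XOR  85 =  86
byte 6: 168 XOR  53 = 157
byte 7: 153 XOR  21 = 140
byte 8: 231 XOR  68 = 163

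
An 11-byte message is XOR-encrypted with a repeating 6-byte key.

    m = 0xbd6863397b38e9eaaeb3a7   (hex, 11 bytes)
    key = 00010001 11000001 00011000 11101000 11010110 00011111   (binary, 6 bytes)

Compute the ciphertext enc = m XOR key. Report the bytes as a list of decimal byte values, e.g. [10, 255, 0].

[172, 169, 123, 209, 173, 39, 248, 43, 182, 91, 113]

The 6-byte key repeats, so the effective keystream is 11 c1 18 e8 d6 1f 11 c1 18 e8 d6.
byte 0: bd xor 11 = ac
byte 1: 68 xor c1 = a9
byte 2: 63 xor 18 = 7b
byte 3: 39 xor e8 = d1
byte 4: 7b xor d6 = ad
byte 5: 38 xor 1f = 27
byte 6: e9 xor 11 = f8
byte 7: ea xor c1 = 2b
byte 8: ae xor 18 = b6
byte 9: b3 xor e8 = 5b
byte 10: a7 xor d6 = 71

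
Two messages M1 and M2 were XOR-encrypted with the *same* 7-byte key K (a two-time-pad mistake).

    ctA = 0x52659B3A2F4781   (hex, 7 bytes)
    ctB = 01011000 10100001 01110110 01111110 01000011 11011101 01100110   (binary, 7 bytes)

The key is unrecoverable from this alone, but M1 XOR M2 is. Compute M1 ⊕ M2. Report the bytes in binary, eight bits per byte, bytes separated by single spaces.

00001010 11000100 11101101 01000100 01101100 10011010 11100111

ctA ⊕ ctB = (M1 ⊕ K) ⊕ (M2 ⊕ K) = M1 ⊕ M2 — the shared key cancels under XOR.
byte 0: 52 XOR 58 = 0a
byte 1: 65 XOR a1 = c4
byte 2: 9b XOR 76 = ed
byte 3: 3a XOR 7e = 44
byte 4: 2f XOR 43 = 6c
byte 5: 47 XOR dd = 9a
byte 6: 81 XOR 66 = e7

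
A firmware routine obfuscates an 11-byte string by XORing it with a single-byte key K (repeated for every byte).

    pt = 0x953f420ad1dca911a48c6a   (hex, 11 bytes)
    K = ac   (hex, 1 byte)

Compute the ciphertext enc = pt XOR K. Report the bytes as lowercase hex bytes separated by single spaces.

The 1-byte key repeats, so the effective keystream is ac ac ac ac ac ac ac ac ac ac ac.
byte 0: 95 ⊕ ac = 39
byte 1: 3f ⊕ ac = 93
byte 2: 42 ⊕ ac = ee
byte 3: 0a ⊕ ac = a6
byte 4: d1 ⊕ ac = 7d
byte 5: dc ⊕ ac = 70
byte 6: a9 ⊕ ac = 05
byte 7: 11 ⊕ ac = bd
byte 8: a4 ⊕ ac = 08
byte 9: 8c ⊕ ac = 20
byte 10: 6a ⊕ ac = c6

39 93 ee a6 7d 70 05 bd 08 20 c6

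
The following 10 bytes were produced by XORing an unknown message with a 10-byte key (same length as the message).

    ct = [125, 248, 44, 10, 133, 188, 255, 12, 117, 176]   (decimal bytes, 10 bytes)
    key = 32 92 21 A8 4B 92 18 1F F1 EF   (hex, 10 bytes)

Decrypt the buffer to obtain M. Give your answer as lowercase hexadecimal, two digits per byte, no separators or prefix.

byte 0: 7d xor 32 = 4f
byte 1: f8 xor 92 = 6a
byte 2: 2c xor 21 = 0d
byte 3: 0a xor a8 = a2
byte 4: 85 xor 4b = ce
byte 5: bc xor 92 = 2e
byte 6: ff xor 18 = e7
byte 7: 0c xor 1f = 13
byte 8: 75 xor f1 = 84
byte 9: b0 xor ef = 5f

4f6a0da2ce2ee713845f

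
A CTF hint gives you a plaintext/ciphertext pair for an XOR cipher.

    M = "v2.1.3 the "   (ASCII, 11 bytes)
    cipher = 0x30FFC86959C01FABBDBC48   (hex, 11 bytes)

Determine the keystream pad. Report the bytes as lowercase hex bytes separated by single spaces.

46 cd e6 58 77 f3 3f df d5 d9 68

Since cipher = M ⊕ pad, XORing both sides with M gives pad = M ⊕ cipher.
byte 0: 76 xor 30 = 46
byte 1: 32 xor ff = cd
byte 2: 2e xor c8 = e6
byte 3: 31 xor 69 = 58
byte 4: 2e xor 59 = 77
byte 5: 33 xor c0 = f3
byte 6: 20 xor 1f = 3f
byte 7: 74 xor ab = df
byte 8: 68 xor bd = d5
byte 9: 65 xor bc = d9
byte 10: 20 xor 48 = 68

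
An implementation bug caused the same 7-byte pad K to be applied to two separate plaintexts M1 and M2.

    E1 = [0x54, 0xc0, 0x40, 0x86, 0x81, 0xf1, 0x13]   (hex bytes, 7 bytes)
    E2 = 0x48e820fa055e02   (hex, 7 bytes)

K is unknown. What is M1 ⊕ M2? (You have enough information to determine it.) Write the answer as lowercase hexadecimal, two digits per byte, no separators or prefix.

1c28607c84af11

E1 ⊕ E2 = (M1 ⊕ K) ⊕ (M2 ⊕ K) = M1 ⊕ M2 — the shared key cancels under XOR.
54 xor 48 = 1c
c0 xor e8 = 28
40 xor 20 = 60
86 xor fa = 7c
81 xor 05 = 84
f1 xor 5e = af
13 xor 02 = 11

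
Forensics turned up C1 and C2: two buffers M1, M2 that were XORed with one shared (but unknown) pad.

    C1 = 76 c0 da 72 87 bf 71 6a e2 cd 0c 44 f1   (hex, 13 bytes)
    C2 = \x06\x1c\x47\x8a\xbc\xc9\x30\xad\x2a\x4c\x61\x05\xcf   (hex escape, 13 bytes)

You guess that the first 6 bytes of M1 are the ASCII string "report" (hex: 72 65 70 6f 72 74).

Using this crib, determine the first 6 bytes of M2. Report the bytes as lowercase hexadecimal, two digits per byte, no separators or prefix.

First, C1 ⊕ C2 = (M1 ⊕ K) ⊕ (M2 ⊕ K) = M1 ⊕ M2, so the key drops out. Then M2 = (M1 ⊕ M2) ⊕ M1 over the first 6 bytes.
byte 0: (76 XOR 06) XOR 72 = 70 XOR 72 = 02
byte 1: (c0 XOR 1c) XOR 65 = dc XOR 65 = b9
byte 2: (da XOR 47) XOR 70 = 9d XOR 70 = ed
byte 3: (72 XOR 8a) XOR 6f = f8 XOR 6f = 97
byte 4: (87 XOR bc) XOR 72 = 3b XOR 72 = 49
byte 5: (bf XOR c9) XOR 74 = 76 XOR 74 = 02

02b9ed974902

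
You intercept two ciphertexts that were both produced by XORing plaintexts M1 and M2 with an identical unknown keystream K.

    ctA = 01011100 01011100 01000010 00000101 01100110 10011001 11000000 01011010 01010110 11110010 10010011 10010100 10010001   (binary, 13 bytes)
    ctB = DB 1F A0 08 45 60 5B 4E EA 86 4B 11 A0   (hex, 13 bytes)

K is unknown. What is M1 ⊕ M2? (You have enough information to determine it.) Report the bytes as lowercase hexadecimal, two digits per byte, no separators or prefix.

8743e20d23f99b14bc74d88531

ctA ⊕ ctB = (M1 ⊕ K) ⊕ (M2 ⊕ K) = M1 ⊕ M2 — the shared key cancels under XOR.
5c ⊕ db = 87
5c ⊕ 1f = 43
42 ⊕ a0 = e2
05 ⊕ 08 = 0d
66 ⊕ 45 = 23
99 ⊕ 60 = f9
c0 ⊕ 5b = 9b
5a ⊕ 4e = 14
56 ⊕ ea = bc
f2 ⊕ 86 = 74
93 ⊕ 4b = d8
94 ⊕ 11 = 85
91 ⊕ a0 = 31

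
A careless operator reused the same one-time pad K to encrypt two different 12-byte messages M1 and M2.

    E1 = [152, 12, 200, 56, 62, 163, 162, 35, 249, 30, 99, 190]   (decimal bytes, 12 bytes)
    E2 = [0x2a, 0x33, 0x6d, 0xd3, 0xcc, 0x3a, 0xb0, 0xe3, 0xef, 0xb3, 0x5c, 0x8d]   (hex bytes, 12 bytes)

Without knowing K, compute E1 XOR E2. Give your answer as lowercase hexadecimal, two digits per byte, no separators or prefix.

b23fa5ebf29912c016ad3f33

E1 ⊕ E2 = (M1 ⊕ K) ⊕ (M2 ⊕ K) = M1 ⊕ M2 — the shared key cancels under XOR.
152 ^  42 = 178
 12 ^  51 =  63
200 ^ 109 = 165
 56 ^ 211 = 235
 62 ^ 204 = 242
163 ^  58 = 153
162 ^ 176 =  18
 35 ^ 227 = 192
249 ^ 239 =  22
 30 ^ 179 = 173
 99 ^  92 =  63
190 ^ 141 =  51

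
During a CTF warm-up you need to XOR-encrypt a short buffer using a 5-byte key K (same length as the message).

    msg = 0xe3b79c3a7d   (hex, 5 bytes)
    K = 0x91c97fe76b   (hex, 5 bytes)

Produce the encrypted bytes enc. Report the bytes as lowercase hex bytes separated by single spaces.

227 ⊕ 145 = 114
183 ⊕ 201 = 126
156 ⊕ 127 = 227
 58 ⊕ 231 = 221
125 ⊕ 107 =  22

72 7e e3 dd 16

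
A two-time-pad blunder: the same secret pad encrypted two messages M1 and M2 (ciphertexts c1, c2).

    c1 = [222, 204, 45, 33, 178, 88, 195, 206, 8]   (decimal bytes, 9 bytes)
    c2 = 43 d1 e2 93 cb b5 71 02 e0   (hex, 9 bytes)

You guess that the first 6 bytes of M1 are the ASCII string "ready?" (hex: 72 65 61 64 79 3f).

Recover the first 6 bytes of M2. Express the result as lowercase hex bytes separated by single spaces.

First, c1 ⊕ c2 = (M1 ⊕ K) ⊕ (M2 ⊕ K) = M1 ⊕ M2, so the key drops out. Then M2 = (M1 ⊕ M2) ⊕ M1 over the first 6 bytes.
byte 0: (de ⊕ 43) ⊕ 72 = 9d ⊕ 72 = ef
byte 1: (cc ⊕ d1) ⊕ 65 = 1d ⊕ 65 = 78
byte 2: (2d ⊕ e2) ⊕ 61 = cf ⊕ 61 = ae
byte 3: (21 ⊕ 93) ⊕ 64 = b2 ⊕ 64 = d6
byte 4: (b2 ⊕ cb) ⊕ 79 = 79 ⊕ 79 = 00
byte 5: (58 ⊕ b5) ⊕ 3f = ed ⊕ 3f = d2

ef 78 ae d6 00 d2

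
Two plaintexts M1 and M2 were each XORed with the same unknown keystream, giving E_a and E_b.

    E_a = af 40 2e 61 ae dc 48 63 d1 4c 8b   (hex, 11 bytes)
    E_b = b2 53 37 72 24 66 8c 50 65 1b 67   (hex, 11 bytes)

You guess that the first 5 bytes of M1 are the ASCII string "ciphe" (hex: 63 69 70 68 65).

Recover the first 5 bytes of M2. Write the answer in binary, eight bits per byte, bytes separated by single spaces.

First, E_a ⊕ E_b = (M1 ⊕ K) ⊕ (M2 ⊕ K) = M1 ⊕ M2, so the key drops out. Then M2 = (M1 ⊕ M2) ⊕ M1 over the first 5 bytes.
byte 0: (af XOR b2) XOR 63 = 1d XOR 63 = 7e
byte 1: (40 XOR 53) XOR 69 = 13 XOR 69 = 7a
byte 2: (2e XOR 37) XOR 70 = 19 XOR 70 = 69
byte 3: (61 XOR 72) XOR 68 = 13 XOR 68 = 7b
byte 4: (ae XOR 24) XOR 65 = 8a XOR 65 = ef

01111110 01111010 01101001 01111011 11101111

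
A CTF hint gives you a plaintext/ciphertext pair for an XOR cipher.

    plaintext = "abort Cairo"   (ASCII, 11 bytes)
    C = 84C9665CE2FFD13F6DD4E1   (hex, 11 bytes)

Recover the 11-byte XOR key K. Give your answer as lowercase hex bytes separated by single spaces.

e5 ab 09 2e 96 df 92 5e 04 a6 8e

Since C = plaintext ⊕ K, XORing both sides with plaintext gives K = plaintext ⊕ C.
61 xor 84 = e5
62 xor c9 = ab
6f xor 66 = 09
72 xor 5c = 2e
74 xor e2 = 96
20 xor ff = df
43 xor d1 = 92
61 xor 3f = 5e
69 xor 6d = 04
72 xor d4 = a6
6f xor e1 = 8e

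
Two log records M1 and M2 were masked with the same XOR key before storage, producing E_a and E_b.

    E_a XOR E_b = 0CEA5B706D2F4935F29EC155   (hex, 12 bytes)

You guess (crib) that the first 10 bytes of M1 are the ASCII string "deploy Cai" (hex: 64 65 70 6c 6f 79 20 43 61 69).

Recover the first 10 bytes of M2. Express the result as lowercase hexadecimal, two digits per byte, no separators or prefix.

Since E_a ⊕ E_b = M1 ⊕ M2, XORing with the guessed M1 bytes yields the corresponding M2 bytes: M2 = (E_a ⊕ E_b) ⊕ M1.
byte 0: 0c ⊕ 64 = 68
byte 1: ea ⊕ 65 = 8f
byte 2: 5b ⊕ 70 = 2b
byte 3: 70 ⊕ 6c = 1c
byte 4: 6d ⊕ 6f = 02
byte 5: 2f ⊕ 79 = 56
byte 6: 49 ⊕ 20 = 69
byte 7: 35 ⊕ 43 = 76
byte 8: f2 ⊕ 61 = 93
byte 9: 9e ⊕ 69 = f7

688f2b1c0256697693f7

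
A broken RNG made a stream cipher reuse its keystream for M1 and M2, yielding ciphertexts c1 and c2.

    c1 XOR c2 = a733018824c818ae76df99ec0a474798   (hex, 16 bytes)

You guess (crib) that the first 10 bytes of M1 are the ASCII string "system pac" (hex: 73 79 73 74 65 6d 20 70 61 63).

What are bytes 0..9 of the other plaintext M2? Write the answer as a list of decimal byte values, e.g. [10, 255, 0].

Since c1 ⊕ c2 = M1 ⊕ M2, XORing with the guessed M1 bytes yields the corresponding M2 bytes: M2 = (c1 ⊕ c2) ⊕ M1.
a7 ⊕ 73 = d4
33 ⊕ 79 = 4a
01 ⊕ 73 = 72
88 ⊕ 74 = fc
24 ⊕ 65 = 41
c8 ⊕ 6d = a5
18 ⊕ 20 = 38
ae ⊕ 70 = de
76 ⊕ 61 = 17
df ⊕ 63 = bc

[212, 74, 114, 252, 65, 165, 56, 222, 23, 188]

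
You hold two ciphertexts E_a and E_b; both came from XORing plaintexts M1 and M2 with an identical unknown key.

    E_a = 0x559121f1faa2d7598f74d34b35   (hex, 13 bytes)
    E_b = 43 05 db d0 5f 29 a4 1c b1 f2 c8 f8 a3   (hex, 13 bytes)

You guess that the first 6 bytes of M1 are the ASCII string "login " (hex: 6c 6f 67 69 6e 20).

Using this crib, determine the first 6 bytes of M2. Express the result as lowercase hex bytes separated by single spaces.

7a fb 9d 48 cb ab

First, E_a ⊕ E_b = (M1 ⊕ K) ⊕ (M2 ⊕ K) = M1 ⊕ M2, so the key drops out. Then M2 = (M1 ⊕ M2) ⊕ M1 over the first 6 bytes.
byte 0: (55 ⊕ 43) ⊕ 6c = 16 ⊕ 6c = 7a
byte 1: (91 ⊕ 05) ⊕ 6f = 94 ⊕ 6f = fb
byte 2: (21 ⊕ db) ⊕ 67 = fa ⊕ 67 = 9d
byte 3: (f1 ⊕ d0) ⊕ 69 = 21 ⊕ 69 = 48
byte 4: (fa ⊕ 5f) ⊕ 6e = a5 ⊕ 6e = cb
byte 5: (a2 ⊕ 29) ⊕ 20 = 8b ⊕ 20 = ab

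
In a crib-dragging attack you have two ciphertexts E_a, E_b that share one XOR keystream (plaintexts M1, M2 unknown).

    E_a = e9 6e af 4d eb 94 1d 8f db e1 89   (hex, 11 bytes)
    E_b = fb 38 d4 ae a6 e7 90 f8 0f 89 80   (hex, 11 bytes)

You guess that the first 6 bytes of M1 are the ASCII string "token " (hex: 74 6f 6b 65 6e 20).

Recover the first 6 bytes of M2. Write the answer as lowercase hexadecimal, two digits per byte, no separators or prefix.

663910862353

First, E_a ⊕ E_b = (M1 ⊕ K) ⊕ (M2 ⊕ K) = M1 ⊕ M2, so the key drops out. Then M2 = (M1 ⊕ M2) ⊕ M1 over the first 6 bytes.
byte 0: (e9 ^ fb) ^ 74 = 12 ^ 74 = 66
byte 1: (6e ^ 38) ^ 6f = 56 ^ 6f = 39
byte 2: (af ^ d4) ^ 6b = 7b ^ 6b = 10
byte 3: (4d ^ ae) ^ 65 = e3 ^ 65 = 86
byte 4: (eb ^ a6) ^ 6e = 4d ^ 6e = 23
byte 5: (94 ^ e7) ^ 20 = 73 ^ 20 = 53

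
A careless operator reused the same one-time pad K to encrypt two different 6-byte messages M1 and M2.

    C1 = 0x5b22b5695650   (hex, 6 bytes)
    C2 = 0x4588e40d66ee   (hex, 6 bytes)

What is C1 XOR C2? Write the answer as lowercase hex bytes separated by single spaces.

C1 ⊕ C2 = (M1 ⊕ K) ⊕ (M2 ⊕ K) = M1 ⊕ M2 — the shared key cancels under XOR.
 91 ^  69 =  30
 34 ^ 136 = 170
181 ^ 228 =  81
105 ^  13 = 100
 86 ^ 102 =  48
 80 ^ 238 = 190

1e aa 51 64 30 be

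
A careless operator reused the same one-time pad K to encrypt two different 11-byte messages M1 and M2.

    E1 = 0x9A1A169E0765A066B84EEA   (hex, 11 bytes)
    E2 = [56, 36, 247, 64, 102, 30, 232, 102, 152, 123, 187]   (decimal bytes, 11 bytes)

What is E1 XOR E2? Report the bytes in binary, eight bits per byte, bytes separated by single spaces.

E1 ⊕ E2 = (M1 ⊕ K) ⊕ (M2 ⊕ K) = M1 ⊕ M2 — the shared key cancels under XOR.
9a ^ 38 = a2
1a ^ 24 = 3e
16 ^ f7 = e1
9e ^ 40 = de
07 ^ 66 = 61
65 ^ 1e = 7b
a0 ^ e8 = 48
66 ^ 66 = 00
b8 ^ 98 = 20
4e ^ 7b = 35
ea ^ bb = 51

10100010 00111110 11100001 11011110 01100001 01111011 01001000 00000000 00100000 00110101 01010001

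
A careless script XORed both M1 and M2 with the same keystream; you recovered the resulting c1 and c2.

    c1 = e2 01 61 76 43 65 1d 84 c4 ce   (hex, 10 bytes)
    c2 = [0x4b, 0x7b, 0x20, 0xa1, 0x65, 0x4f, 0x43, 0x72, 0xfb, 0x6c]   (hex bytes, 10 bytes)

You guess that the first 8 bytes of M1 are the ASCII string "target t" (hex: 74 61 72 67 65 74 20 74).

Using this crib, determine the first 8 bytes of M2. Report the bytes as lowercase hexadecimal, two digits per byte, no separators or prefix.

First, c1 ⊕ c2 = (M1 ⊕ K) ⊕ (M2 ⊕ K) = M1 ⊕ M2, so the key drops out. Then M2 = (M1 ⊕ M2) ⊕ M1 over the first 8 bytes.
byte 0: (e2 ⊕ 4b) ⊕ 74 = a9 ⊕ 74 = dd
byte 1: (01 ⊕ 7b) ⊕ 61 = 7a ⊕ 61 = 1b
byte 2: (61 ⊕ 20) ⊕ 72 = 41 ⊕ 72 = 33
byte 3: (76 ⊕ a1) ⊕ 67 = d7 ⊕ 67 = b0
byte 4: (43 ⊕ 65) ⊕ 65 = 26 ⊕ 65 = 43
byte 5: (65 ⊕ 4f) ⊕ 74 = 2a ⊕ 74 = 5e
byte 6: (1d ⊕ 43) ⊕ 20 = 5e ⊕ 20 = 7e
byte 7: (84 ⊕ 72) ⊕ 74 = f6 ⊕ 74 = 82

dd1b33b0435e7e82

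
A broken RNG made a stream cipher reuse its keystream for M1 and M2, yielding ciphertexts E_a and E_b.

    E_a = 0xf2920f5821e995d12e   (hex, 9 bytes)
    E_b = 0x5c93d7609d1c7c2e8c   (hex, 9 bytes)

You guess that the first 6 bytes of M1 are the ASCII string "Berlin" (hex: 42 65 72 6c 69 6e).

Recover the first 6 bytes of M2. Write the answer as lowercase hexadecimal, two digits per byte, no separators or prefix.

ec64aa54d59b

First, E_a ⊕ E_b = (M1 ⊕ K) ⊕ (M2 ⊕ K) = M1 ⊕ M2, so the key drops out. Then M2 = (M1 ⊕ M2) ⊕ M1 over the first 6 bytes.
byte 0: (f2 ^ 5c) ^ 42 = ae ^ 42 = ec
byte 1: (92 ^ 93) ^ 65 = 01 ^ 65 = 64
byte 2: (0f ^ d7) ^ 72 = d8 ^ 72 = aa
byte 3: (58 ^ 60) ^ 6c = 38 ^ 6c = 54
byte 4: (21 ^ 9d) ^ 69 = bc ^ 69 = d5
byte 5: (e9 ^ 1c) ^ 6e = f5 ^ 6e = 9b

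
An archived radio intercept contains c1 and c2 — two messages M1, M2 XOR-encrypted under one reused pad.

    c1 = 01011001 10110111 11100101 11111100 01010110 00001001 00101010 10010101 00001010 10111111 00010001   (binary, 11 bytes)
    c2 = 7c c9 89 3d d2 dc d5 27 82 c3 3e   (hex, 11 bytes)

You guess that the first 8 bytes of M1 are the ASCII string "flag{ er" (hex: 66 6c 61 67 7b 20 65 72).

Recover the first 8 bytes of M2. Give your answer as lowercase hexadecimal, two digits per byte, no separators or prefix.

First, c1 ⊕ c2 = (M1 ⊕ K) ⊕ (M2 ⊕ K) = M1 ⊕ M2, so the key drops out. Then M2 = (M1 ⊕ M2) ⊕ M1 over the first 8 bytes.
byte 0: (59 ⊕ 7c) ⊕ 66 = 25 ⊕ 66 = 43
byte 1: (b7 ⊕ c9) ⊕ 6c = 7e ⊕ 6c = 12
byte 2: (e5 ⊕ 89) ⊕ 61 = 6c ⊕ 61 = 0d
byte 3: (fc ⊕ 3d) ⊕ 67 = c1 ⊕ 67 = a6
byte 4: (56 ⊕ d2) ⊕ 7b = 84 ⊕ 7b = ff
byte 5: (09 ⊕ dc) ⊕ 20 = d5 ⊕ 20 = f5
byte 6: (2a ⊕ d5) ⊕ 65 = ff ⊕ 65 = 9a
byte 7: (95 ⊕ 27) ⊕ 72 = b2 ⊕ 72 = c0

43120da6fff59ac0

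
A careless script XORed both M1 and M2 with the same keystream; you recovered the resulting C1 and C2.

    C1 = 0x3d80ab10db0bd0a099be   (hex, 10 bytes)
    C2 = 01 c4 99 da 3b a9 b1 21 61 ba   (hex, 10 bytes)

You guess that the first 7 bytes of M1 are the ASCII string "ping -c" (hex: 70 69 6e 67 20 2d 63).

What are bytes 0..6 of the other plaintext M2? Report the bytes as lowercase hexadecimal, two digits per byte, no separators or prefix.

First, C1 ⊕ C2 = (M1 ⊕ K) ⊕ (M2 ⊕ K) = M1 ⊕ M2, so the key drops out. Then M2 = (M1 ⊕ M2) ⊕ M1 over the first 7 bytes.
byte 0: (3d XOR 01) XOR 70 = 3c XOR 70 = 4c
byte 1: (80 XOR c4) XOR 69 = 44 XOR 69 = 2d
byte 2: (ab XOR 99) XOR 6e = 32 XOR 6e = 5c
byte 3: (10 XOR da) XOR 67 = ca XOR 67 = ad
byte 4: (db XOR 3b) XOR 20 = e0 XOR 20 = c0
byte 5: (0b XOR a9) XOR 2d = a2 XOR 2d = 8f
byte 6: (d0 XOR b1) XOR 63 = 61 XOR 63 = 02

4c2d5cadc08f02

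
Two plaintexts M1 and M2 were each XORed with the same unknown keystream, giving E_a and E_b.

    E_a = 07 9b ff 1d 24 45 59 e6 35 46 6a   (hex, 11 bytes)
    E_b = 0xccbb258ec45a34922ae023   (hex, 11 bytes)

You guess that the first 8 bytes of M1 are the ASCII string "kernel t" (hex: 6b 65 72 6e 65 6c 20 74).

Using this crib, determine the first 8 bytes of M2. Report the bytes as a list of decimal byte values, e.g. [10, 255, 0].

[160, 69, 168, 253, 133, 115, 77, 0]

First, E_a ⊕ E_b = (M1 ⊕ K) ⊕ (M2 ⊕ K) = M1 ⊕ M2, so the key drops out. Then M2 = (M1 ⊕ M2) ⊕ M1 over the first 8 bytes.
byte 0: (07 xor cc) xor 6b = cb xor 6b = a0
byte 1: (9b xor bb) xor 65 = 20 xor 65 = 45
byte 2: (ff xor 25) xor 72 = da xor 72 = a8
byte 3: (1d xor 8e) xor 6e = 93 xor 6e = fd
byte 4: (24 xor c4) xor 65 = e0 xor 65 = 85
byte 5: (45 xor 5a) xor 6c = 1f xor 6c = 73
byte 6: (59 xor 34) xor 20 = 6d xor 20 = 4d
byte 7: (e6 xor 92) xor 74 = 74 xor 74 = 00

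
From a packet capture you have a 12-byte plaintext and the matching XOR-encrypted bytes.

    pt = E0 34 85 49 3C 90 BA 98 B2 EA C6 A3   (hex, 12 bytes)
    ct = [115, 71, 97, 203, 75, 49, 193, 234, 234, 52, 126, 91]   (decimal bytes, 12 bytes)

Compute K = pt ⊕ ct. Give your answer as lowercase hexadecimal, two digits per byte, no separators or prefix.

9373e48277a17b7258deb8f8

Since ct = pt ⊕ K, XORing both sides with pt gives K = pt ⊕ ct.
byte 0: e0 ^ 73 = 93
byte 1: 34 ^ 47 = 73
byte 2: 85 ^ 61 = e4
byte 3: 49 ^ cb = 82
byte 4: 3c ^ 4b = 77
byte 5: 90 ^ 31 = a1
byte 6: ba ^ c1 = 7b
byte 7: 98 ^ ea = 72
byte 8: b2 ^ ea = 58
byte 9: ea ^ 34 = de
byte 10: c6 ^ 7e = b8
byte 11: a3 ^ 5b = f8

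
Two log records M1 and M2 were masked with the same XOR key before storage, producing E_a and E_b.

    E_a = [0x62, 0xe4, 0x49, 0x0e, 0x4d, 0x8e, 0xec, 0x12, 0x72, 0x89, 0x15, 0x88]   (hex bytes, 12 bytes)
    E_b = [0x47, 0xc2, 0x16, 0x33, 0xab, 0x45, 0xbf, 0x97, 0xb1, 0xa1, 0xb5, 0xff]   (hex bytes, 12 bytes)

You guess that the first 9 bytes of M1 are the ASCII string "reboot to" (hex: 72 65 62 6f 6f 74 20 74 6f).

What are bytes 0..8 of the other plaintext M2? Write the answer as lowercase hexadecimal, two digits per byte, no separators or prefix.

First, E_a ⊕ E_b = (M1 ⊕ K) ⊕ (M2 ⊕ K) = M1 ⊕ M2, so the key drops out. Then M2 = (M1 ⊕ M2) ⊕ M1 over the first 9 bytes.
byte 0: (62 ^ 47) ^ 72 = 25 ^ 72 = 57
byte 1: (e4 ^ c2) ^ 65 = 26 ^ 65 = 43
byte 2: (49 ^ 16) ^ 62 = 5f ^ 62 = 3d
byte 3: (0e ^ 33) ^ 6f = 3d ^ 6f = 52
byte 4: (4d ^ ab) ^ 6f = e6 ^ 6f = 89
byte 5: (8e ^ 45) ^ 74 = cb ^ 74 = bf
byte 6: (ec ^ bf) ^ 20 = 53 ^ 20 = 73
byte 7: (12 ^ 97) ^ 74 = 85 ^ 74 = f1
byte 8: (72 ^ b1) ^ 6f = c3 ^ 6f = ac

57433d5289bf73f1ac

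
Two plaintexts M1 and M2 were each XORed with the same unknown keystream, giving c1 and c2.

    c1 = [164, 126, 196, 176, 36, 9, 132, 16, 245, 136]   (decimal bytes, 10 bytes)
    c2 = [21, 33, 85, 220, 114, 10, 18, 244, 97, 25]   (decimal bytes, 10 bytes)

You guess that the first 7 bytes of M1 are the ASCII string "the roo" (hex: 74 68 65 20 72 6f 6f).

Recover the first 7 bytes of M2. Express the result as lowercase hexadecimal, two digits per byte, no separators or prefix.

c537f44c246cf9

First, c1 ⊕ c2 = (M1 ⊕ K) ⊕ (M2 ⊕ K) = M1 ⊕ M2, so the key drops out. Then M2 = (M1 ⊕ M2) ⊕ M1 over the first 7 bytes.
byte 0: (a4 ⊕ 15) ⊕ 74 = b1 ⊕ 74 = c5
byte 1: (7e ⊕ 21) ⊕ 68 = 5f ⊕ 68 = 37
byte 2: (c4 ⊕ 55) ⊕ 65 = 91 ⊕ 65 = f4
byte 3: (b0 ⊕ dc) ⊕ 20 = 6c ⊕ 20 = 4c
byte 4: (24 ⊕ 72) ⊕ 72 = 56 ⊕ 72 = 24
byte 5: (09 ⊕ 0a) ⊕ 6f = 03 ⊕ 6f = 6c
byte 6: (84 ⊕ 12) ⊕ 6f = 96 ⊕ 6f = f9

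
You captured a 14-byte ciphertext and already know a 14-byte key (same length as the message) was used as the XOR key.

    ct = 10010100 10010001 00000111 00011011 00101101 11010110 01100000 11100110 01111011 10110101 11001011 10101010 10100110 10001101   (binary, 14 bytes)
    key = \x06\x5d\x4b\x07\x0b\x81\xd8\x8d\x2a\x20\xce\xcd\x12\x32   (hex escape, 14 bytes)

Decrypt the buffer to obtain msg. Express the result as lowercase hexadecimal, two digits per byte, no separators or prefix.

10010100 ⊕ 00000110 = 10010010
10010001 ⊕ 01011101 = 11001100
00000111 ⊕ 01001011 = 01001100
00011011 ⊕ 00000111 = 00011100
00101101 ⊕ 00001011 = 00100110
11010110 ⊕ 10000001 = 01010111
01100000 ⊕ 11011000 = 10111000
11100110 ⊕ 10001101 = 01101011
01111011 ⊕ 00101010 = 01010001
10110101 ⊕ 00100000 = 10010101
11001011 ⊕ 11001110 = 00000101
10101010 ⊕ 11001101 = 01100111
10100110 ⊕ 00010010 = 10110100
10001101 ⊕ 00110010 = 10111111

92cc4c1c2657b86b51950567b4bf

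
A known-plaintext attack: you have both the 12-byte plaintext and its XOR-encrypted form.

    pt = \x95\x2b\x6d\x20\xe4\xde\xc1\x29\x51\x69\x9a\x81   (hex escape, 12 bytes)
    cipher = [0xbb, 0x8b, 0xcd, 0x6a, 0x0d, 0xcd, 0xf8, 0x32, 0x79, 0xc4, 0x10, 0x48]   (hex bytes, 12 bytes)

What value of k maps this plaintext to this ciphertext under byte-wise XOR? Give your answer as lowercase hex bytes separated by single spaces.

2e a0 a0 4a e9 13 39 1b 28 ad 8a c9

Since cipher = pt ⊕ k, XORing both sides with pt gives k = pt ⊕ cipher.
95 ^ bb = 2e
2b ^ 8b = a0
6d ^ cd = a0
20 ^ 6a = 4a
e4 ^ 0d = e9
de ^ cd = 13
c1 ^ f8 = 39
29 ^ 32 = 1b
51 ^ 79 = 28
69 ^ c4 = ad
9a ^ 10 = 8a
81 ^ 48 = c9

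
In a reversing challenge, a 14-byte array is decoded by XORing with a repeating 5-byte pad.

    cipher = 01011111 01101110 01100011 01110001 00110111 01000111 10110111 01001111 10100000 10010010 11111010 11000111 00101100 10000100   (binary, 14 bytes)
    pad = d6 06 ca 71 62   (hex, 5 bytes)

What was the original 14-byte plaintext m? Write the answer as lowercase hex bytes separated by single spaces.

89 68 a9 00 55 91 b1 85 d1 f0 2c c1 e6 f5

The 5-byte key repeats, so the effective keystream is d6 06 ca 71 62 d6 06 ca 71 62 d6 06 ca 71.
byte 0: 01011111 XOR 11010110 = 10001001
byte 1: 01101110 XOR 00000110 = 01101000
byte 2: 01100011 XOR 11001010 = 10101001
byte 3: 01110001 XOR 01110001 = 00000000
byte 4: 00110111 XOR 01100010 = 01010101
byte 5: 01000111 XOR 11010110 = 10010001
byte 6: 10110111 XOR 00000110 = 10110001
byte 7: 01001111 XOR 11001010 = 10000101
byte 8: 10100000 XOR 01110001 = 11010001
byte 9: 10010010 XOR 01100010 = 11110000
byte 10: 11111010 XOR 11010110 = 00101100
byte 11: 11000111 XOR 00000110 = 11000001
byte 12: 00101100 XOR 11001010 = 11100110
byte 13: 10000100 XOR 01110001 = 11110101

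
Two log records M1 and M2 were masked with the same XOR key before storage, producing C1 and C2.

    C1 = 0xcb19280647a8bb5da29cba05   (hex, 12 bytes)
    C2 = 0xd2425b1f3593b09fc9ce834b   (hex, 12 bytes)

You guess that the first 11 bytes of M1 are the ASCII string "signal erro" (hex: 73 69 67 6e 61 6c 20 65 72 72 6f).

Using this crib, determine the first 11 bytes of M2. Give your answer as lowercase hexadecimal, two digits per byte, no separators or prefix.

First, C1 ⊕ C2 = (M1 ⊕ K) ⊕ (M2 ⊕ K) = M1 ⊕ M2, so the key drops out. Then M2 = (M1 ⊕ M2) ⊕ M1 over the first 11 bytes.
byte 0: (cb XOR d2) XOR 73 = 19 XOR 73 = 6a
byte 1: (19 XOR 42) XOR 69 = 5b XOR 69 = 32
byte 2: (28 XOR 5b) XOR 67 = 73 XOR 67 = 14
byte 3: (06 XOR 1f) XOR 6e = 19 XOR 6e = 77
byte 4: (47 XOR 35) XOR 61 = 72 XOR 61 = 13
byte 5: (a8 XOR 93) XOR 6c = 3b XOR 6c = 57
byte 6: (bb XOR b0) XOR 20 = 0b XOR 20 = 2b
byte 7: (5d XOR 9f) XOR 65 = c2 XOR 65 = a7
byte 8: (a2 XOR c9) XOR 72 = 6b XOR 72 = 19
byte 9: (9c XOR ce) XOR 72 = 52 XOR 72 = 20
byte 10: (ba XOR 83) XOR 6f = 39 XOR 6f = 56

6a32147713572ba7192056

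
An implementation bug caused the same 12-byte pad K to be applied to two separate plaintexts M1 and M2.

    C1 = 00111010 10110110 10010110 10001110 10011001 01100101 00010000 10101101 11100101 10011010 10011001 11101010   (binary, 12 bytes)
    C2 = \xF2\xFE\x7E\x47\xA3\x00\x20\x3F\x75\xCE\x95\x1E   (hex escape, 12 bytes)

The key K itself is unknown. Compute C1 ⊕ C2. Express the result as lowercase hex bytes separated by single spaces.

c8 48 e8 c9 3a 65 30 92 90 54 0c f4

C1 ⊕ C2 = (M1 ⊕ K) ⊕ (M2 ⊕ K) = M1 ⊕ M2 — the shared key cancels under XOR.
3a XOR f2 = c8
b6 XOR fe = 48
96 XOR 7e = e8
8e XOR 47 = c9
99 XOR a3 = 3a
65 XOR 00 = 65
10 XOR 20 = 30
ad XOR 3f = 92
e5 XOR 75 = 90
9a XOR ce = 54
99 XOR 95 = 0c
ea XOR 1e = f4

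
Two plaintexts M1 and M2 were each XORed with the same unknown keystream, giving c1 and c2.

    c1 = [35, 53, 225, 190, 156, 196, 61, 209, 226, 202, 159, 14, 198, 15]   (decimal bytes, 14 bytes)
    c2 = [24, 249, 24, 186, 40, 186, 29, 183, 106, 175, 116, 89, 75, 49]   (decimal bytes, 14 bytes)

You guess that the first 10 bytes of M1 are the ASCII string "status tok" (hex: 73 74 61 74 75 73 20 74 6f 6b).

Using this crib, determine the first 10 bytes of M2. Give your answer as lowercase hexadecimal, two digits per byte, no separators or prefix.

48b89870c10d0012e70e

First, c1 ⊕ c2 = (M1 ⊕ K) ⊕ (M2 ⊕ K) = M1 ⊕ M2, so the key drops out. Then M2 = (M1 ⊕ M2) ⊕ M1 over the first 10 bytes.
byte 0: (23 ^ 18) ^ 73 = 3b ^ 73 = 48
byte 1: (35 ^ f9) ^ 74 = cc ^ 74 = b8
byte 2: (e1 ^ 18) ^ 61 = f9 ^ 61 = 98
byte 3: (be ^ ba) ^ 74 = 04 ^ 74 = 70
byte 4: (9c ^ 28) ^ 75 = b4 ^ 75 = c1
byte 5: (c4 ^ ba) ^ 73 = 7e ^ 73 = 0d
byte 6: (3d ^ 1d) ^ 20 = 20 ^ 20 = 00
byte 7: (d1 ^ b7) ^ 74 = 66 ^ 74 = 12
byte 8: (e2 ^ 6a) ^ 6f = 88 ^ 6f = e7
byte 9: (ca ^ af) ^ 6b = 65 ^ 6b = 0e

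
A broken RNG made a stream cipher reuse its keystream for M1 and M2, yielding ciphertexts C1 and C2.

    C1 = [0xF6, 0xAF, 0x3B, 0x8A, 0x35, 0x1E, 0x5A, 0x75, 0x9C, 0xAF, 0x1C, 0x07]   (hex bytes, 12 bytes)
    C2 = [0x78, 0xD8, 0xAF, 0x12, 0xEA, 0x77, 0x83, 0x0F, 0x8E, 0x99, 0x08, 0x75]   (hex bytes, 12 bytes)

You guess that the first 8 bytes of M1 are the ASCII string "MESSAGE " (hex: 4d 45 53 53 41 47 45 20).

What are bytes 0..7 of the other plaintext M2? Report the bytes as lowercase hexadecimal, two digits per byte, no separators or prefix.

c332c7cb9e2e9c5a

First, C1 ⊕ C2 = (M1 ⊕ K) ⊕ (M2 ⊕ K) = M1 ⊕ M2, so the key drops out. Then M2 = (M1 ⊕ M2) ⊕ M1 over the first 8 bytes.
byte 0: (f6 xor 78) xor 4d = 8e xor 4d = c3
byte 1: (af xor d8) xor 45 = 77 xor 45 = 32
byte 2: (3b xor af) xor 53 = 94 xor 53 = c7
byte 3: (8a xor 12) xor 53 = 98 xor 53 = cb
byte 4: (35 xor ea) xor 41 = df xor 41 = 9e
byte 5: (1e xor 77) xor 47 = 69 xor 47 = 2e
byte 6: (5a xor 83) xor 45 = d9 xor 45 = 9c
byte 7: (75 xor 0f) xor 20 = 7a xor 20 = 5a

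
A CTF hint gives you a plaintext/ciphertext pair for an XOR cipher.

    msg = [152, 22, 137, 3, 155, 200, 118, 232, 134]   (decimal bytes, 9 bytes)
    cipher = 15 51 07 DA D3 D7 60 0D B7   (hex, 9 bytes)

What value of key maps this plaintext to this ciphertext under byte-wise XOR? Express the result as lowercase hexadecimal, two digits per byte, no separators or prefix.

8d478ed9481f16e531

Since cipher = msg ⊕ key, XORing both sides with msg gives key = msg ⊕ cipher.
98 XOR 15 = 8d
16 XOR 51 = 47
89 XOR 07 = 8e
03 XOR da = d9
9b XOR d3 = 48
c8 XOR d7 = 1f
76 XOR 60 = 16
e8 XOR 0d = e5
86 XOR b7 = 31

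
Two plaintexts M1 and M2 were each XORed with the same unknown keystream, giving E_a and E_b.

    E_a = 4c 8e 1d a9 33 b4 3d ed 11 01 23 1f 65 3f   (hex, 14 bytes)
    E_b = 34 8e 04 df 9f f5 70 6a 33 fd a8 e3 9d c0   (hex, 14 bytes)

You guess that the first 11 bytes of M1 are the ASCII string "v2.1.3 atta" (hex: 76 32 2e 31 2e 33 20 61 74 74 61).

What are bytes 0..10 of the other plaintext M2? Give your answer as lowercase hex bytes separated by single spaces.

First, E_a ⊕ E_b = (M1 ⊕ K) ⊕ (M2 ⊕ K) = M1 ⊕ M2, so the key drops out. Then M2 = (M1 ⊕ M2) ⊕ M1 over the first 11 bytes.
byte 0: (4c ⊕ 34) ⊕ 76 = 78 ⊕ 76 = 0e
byte 1: (8e ⊕ 8e) ⊕ 32 = 00 ⊕ 32 = 32
byte 2: (1d ⊕ 04) ⊕ 2e = 19 ⊕ 2e = 37
byte 3: (a9 ⊕ df) ⊕ 31 = 76 ⊕ 31 = 47
byte 4: (33 ⊕ 9f) ⊕ 2e = ac ⊕ 2e = 82
byte 5: (b4 ⊕ f5) ⊕ 33 = 41 ⊕ 33 = 72
byte 6: (3d ⊕ 70) ⊕ 20 = 4d ⊕ 20 = 6d
byte 7: (ed ⊕ 6a) ⊕ 61 = 87 ⊕ 61 = e6
byte 8: (11 ⊕ 33) ⊕ 74 = 22 ⊕ 74 = 56
byte 9: (01 ⊕ fd) ⊕ 74 = fc ⊕ 74 = 88
byte 10: (23 ⊕ a8) ⊕ 61 = 8b ⊕ 61 = ea

0e 32 37 47 82 72 6d e6 56 88 ea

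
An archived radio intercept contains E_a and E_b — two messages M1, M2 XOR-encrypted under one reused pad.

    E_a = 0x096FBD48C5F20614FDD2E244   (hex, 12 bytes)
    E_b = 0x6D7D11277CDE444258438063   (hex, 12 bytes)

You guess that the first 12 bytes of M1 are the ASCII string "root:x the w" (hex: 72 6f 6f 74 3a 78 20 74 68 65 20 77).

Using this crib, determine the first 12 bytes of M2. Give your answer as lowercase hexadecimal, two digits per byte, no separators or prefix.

167dc31b83546222cdf44250

First, E_a ⊕ E_b = (M1 ⊕ K) ⊕ (M2 ⊕ K) = M1 ⊕ M2, so the key drops out. Then M2 = (M1 ⊕ M2) ⊕ M1 over the first 12 bytes.
byte 0: (09 XOR 6d) XOR 72 = 64 XOR 72 = 16
byte 1: (6f XOR 7d) XOR 6f = 12 XOR 6f = 7d
byte 2: (bd XOR 11) XOR 6f = ac XOR 6f = c3
byte 3: (48 XOR 27) XOR 74 = 6f XOR 74 = 1b
byte 4: (c5 XOR 7c) XOR 3a = b9 XOR 3a = 83
byte 5: (f2 XOR de) XOR 78 = 2c XOR 78 = 54
byte 6: (06 XOR 44) XOR 20 = 42 XOR 20 = 62
byte 7: (14 XOR 42) XOR 74 = 56 XOR 74 = 22
byte 8: (fd XOR 58) XOR 68 = a5 XOR 68 = cd
byte 9: (d2 XOR 43) XOR 65 = 91 XOR 65 = f4
byte 10: (e2 XOR 80) XOR 20 = 62 XOR 20 = 42
byte 11: (44 XOR 63) XOR 77 = 27 XOR 77 = 50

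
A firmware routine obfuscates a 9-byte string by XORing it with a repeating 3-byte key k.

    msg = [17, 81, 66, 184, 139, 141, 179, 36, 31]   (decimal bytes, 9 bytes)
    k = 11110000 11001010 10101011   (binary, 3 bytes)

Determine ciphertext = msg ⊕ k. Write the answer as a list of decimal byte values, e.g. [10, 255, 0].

The 3-byte key repeats, so the effective keystream is f0 ca ab f0 ca ab f0 ca ab.
byte 0: 11 XOR f0 = e1
byte 1: 51 XOR ca = 9b
byte 2: 42 XOR ab = e9
byte 3: b8 XOR f0 = 48
byte 4: 8b XOR ca = 41
byte 5: 8d XOR ab = 26
byte 6: b3 XOR f0 = 43
byte 7: 24 XOR ca = ee
byte 8: 1f XOR ab = b4

[225, 155, 233, 72, 65, 38, 67, 238, 180]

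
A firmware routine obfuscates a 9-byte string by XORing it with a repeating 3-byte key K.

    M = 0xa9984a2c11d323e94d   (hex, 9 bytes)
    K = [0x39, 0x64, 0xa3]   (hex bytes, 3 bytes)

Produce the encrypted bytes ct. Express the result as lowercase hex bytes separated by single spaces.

90 fc e9 15 75 70 1a 8d ee

The 3-byte key repeats, so the effective keystream is 39 64 a3 39 64 a3 39 64 a3.
byte 0: 10101001 ⊕ 00111001 = 10010000
byte 1: 10011000 ⊕ 01100100 = 11111100
byte 2: 01001010 ⊕ 10100011 = 11101001
byte 3: 00101100 ⊕ 00111001 = 00010101
byte 4: 00010001 ⊕ 01100100 = 01110101
byte 5: 11010011 ⊕ 10100011 = 01110000
byte 6: 00100011 ⊕ 00111001 = 00011010
byte 7: 11101001 ⊕ 01100100 = 10001101
byte 8: 01001101 ⊕ 10100011 = 11101110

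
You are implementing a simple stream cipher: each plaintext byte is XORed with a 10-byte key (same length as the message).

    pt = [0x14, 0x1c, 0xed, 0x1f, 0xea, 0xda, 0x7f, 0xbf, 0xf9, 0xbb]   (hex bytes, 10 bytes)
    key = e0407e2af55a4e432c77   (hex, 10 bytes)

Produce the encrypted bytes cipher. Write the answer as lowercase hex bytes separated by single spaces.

byte 0: 14 xor e0 = f4
byte 1: 1c xor 40 = 5c
byte 2: ed xor 7e = 93
byte 3: 1f xor 2a = 35
byte 4: ea xor f5 = 1f
byte 5: da xor 5a = 80
byte 6: 7f xor 4e = 31
byte 7: bf xor 43 = fc
byte 8: f9 xor 2c = d5
byte 9: bb xor 77 = cc

f4 5c 93 35 1f 80 31 fc d5 cc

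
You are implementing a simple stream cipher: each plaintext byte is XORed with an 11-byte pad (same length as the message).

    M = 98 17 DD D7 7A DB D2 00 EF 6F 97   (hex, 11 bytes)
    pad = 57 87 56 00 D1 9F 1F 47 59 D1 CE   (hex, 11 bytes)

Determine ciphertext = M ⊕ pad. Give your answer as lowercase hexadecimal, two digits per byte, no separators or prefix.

98 ⊕ 57 = cf
17 ⊕ 87 = 90
dd ⊕ 56 = 8b
d7 ⊕ 00 = d7
7a ⊕ d1 = ab
db ⊕ 9f = 44
d2 ⊕ 1f = cd
00 ⊕ 47 = 47
ef ⊕ 59 = b6
6f ⊕ d1 = be
97 ⊕ ce = 59

cf908bd7ab44cd47b6be59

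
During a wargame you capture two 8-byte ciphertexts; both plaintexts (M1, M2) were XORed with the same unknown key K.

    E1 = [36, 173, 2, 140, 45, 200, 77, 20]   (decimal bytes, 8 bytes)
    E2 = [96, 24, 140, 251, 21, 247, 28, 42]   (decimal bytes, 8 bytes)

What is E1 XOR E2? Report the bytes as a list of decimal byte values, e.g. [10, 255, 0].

E1 ⊕ E2 = (M1 ⊕ K) ⊕ (M2 ⊕ K) = M1 ⊕ M2 — the shared key cancels under XOR.
byte 0: 24 ^ 60 = 44
byte 1: ad ^ 18 = b5
byte 2: 02 ^ 8c = 8e
byte 3: 8c ^ fb = 77
byte 4: 2d ^ 15 = 38
byte 5: c8 ^ f7 = 3f
byte 6: 4d ^ 1c = 51
byte 7: 14 ^ 2a = 3e

[68, 181, 142, 119, 56, 63, 81, 62]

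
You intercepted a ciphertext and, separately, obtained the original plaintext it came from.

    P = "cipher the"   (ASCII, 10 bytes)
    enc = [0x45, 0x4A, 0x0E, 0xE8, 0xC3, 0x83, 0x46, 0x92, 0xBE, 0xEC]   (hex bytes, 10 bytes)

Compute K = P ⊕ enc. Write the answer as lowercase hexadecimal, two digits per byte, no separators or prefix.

Since enc = P ⊕ K, XORing both sides with P gives K = P ⊕ enc.
byte 0: 63 ^ 45 = 26
byte 1: 69 ^ 4a = 23
byte 2: 70 ^ 0e = 7e
byte 3: 68 ^ e8 = 80
byte 4: 65 ^ c3 = a6
byte 5: 72 ^ 83 = f1
byte 6: 20 ^ 46 = 66
byte 7: 74 ^ 92 = e6
byte 8: 68 ^ be = d6
byte 9: 65 ^ ec = 89

26237e80a6f166e6d689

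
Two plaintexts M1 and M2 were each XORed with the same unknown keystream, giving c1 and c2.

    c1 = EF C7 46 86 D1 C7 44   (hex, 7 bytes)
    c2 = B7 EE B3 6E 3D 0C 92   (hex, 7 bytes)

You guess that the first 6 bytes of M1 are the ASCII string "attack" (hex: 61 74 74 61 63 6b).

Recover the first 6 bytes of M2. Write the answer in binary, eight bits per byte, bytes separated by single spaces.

00111001 01011101 10000001 10001001 10001111 10100000

First, c1 ⊕ c2 = (M1 ⊕ K) ⊕ (M2 ⊕ K) = M1 ⊕ M2, so the key drops out. Then M2 = (M1 ⊕ M2) ⊕ M1 over the first 6 bytes.
byte 0: (ef XOR b7) XOR 61 = 58 XOR 61 = 39
byte 1: (c7 XOR ee) XOR 74 = 29 XOR 74 = 5d
byte 2: (46 XOR b3) XOR 74 = f5 XOR 74 = 81
byte 3: (86 XOR 6e) XOR 61 = e8 XOR 61 = 89
byte 4: (d1 XOR 3d) XOR 63 = ec XOR 63 = 8f
byte 5: (c7 XOR 0c) XOR 6b = cb XOR 6b = a0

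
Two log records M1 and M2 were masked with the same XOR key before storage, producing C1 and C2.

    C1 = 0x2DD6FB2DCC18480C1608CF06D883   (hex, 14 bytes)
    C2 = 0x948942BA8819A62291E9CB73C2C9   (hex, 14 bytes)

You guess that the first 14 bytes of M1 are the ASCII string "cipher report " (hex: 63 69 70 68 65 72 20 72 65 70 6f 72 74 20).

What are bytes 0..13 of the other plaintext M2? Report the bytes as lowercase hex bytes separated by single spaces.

da 36 c9 ff 21 73 ce 5c e2 91 6b 07 6e 6a

First, C1 ⊕ C2 = (M1 ⊕ K) ⊕ (M2 ⊕ K) = M1 ⊕ M2, so the key drops out. Then M2 = (M1 ⊕ M2) ⊕ M1 over the first 14 bytes.
byte 0: (2d ^ 94) ^ 63 = b9 ^ 63 = da
byte 1: (d6 ^ 89) ^ 69 = 5f ^ 69 = 36
byte 2: (fb ^ 42) ^ 70 = b9 ^ 70 = c9
byte 3: (2d ^ ba) ^ 68 = 97 ^ 68 = ff
byte 4: (cc ^ 88) ^ 65 = 44 ^ 65 = 21
byte 5: (18 ^ 19) ^ 72 = 01 ^ 72 = 73
byte 6: (48 ^ a6) ^ 20 = ee ^ 20 = ce
byte 7: (0c ^ 22) ^ 72 = 2e ^ 72 = 5c
byte 8: (16 ^ 91) ^ 65 = 87 ^ 65 = e2
byte 9: (08 ^ e9) ^ 70 = e1 ^ 70 = 91
byte 10: (cf ^ cb) ^ 6f = 04 ^ 6f = 6b
byte 11: (06 ^ 73) ^ 72 = 75 ^ 72 = 07
byte 12: (d8 ^ c2) ^ 74 = 1a ^ 74 = 6e
byte 13: (83 ^ c9) ^ 20 = 4a ^ 20 = 6a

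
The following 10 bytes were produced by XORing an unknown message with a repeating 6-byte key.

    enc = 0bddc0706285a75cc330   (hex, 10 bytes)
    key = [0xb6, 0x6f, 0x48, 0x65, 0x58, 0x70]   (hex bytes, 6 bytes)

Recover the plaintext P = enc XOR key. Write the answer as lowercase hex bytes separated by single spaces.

The 6-byte key repeats, so the effective keystream is b6 6f 48 65 58 70 b6 6f 48 65.
byte 0: 0b ⊕ b6 = bd
byte 1: dd ⊕ 6f = b2
byte 2: c0 ⊕ 48 = 88
byte 3: 70 ⊕ 65 = 15
byte 4: 62 ⊕ 58 = 3a
byte 5: 85 ⊕ 70 = f5
byte 6: a7 ⊕ b6 = 11
byte 7: 5c ⊕ 6f = 33
byte 8: c3 ⊕ 48 = 8b
byte 9: 30 ⊕ 65 = 55

bd b2 88 15 3a f5 11 33 8b 55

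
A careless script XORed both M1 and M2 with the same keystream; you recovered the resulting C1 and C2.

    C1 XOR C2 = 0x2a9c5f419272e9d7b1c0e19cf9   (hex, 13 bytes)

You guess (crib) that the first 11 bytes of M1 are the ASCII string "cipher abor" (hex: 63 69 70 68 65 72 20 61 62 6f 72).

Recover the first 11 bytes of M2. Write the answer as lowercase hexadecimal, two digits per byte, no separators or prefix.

Since C1 ⊕ C2 = M1 ⊕ M2, XORing with the guessed M1 bytes yields the corresponding M2 bytes: M2 = (C1 ⊕ C2) ⊕ M1.
00101010 XOR 01100011 = 01001001
10011100 XOR 01101001 = 11110101
01011111 XOR 01110000 = 00101111
01000001 XOR 01101000 = 00101001
10010010 XOR 01100101 = 11110111
01110010 XOR 01110010 = 00000000
11101001 XOR 00100000 = 11001001
11010111 XOR 01100001 = 10110110
10110001 XOR 01100010 = 11010011
11000000 XOR 01101111 = 10101111
11100001 XOR 01110010 = 10010011

49f52f29f700c9b6d3af93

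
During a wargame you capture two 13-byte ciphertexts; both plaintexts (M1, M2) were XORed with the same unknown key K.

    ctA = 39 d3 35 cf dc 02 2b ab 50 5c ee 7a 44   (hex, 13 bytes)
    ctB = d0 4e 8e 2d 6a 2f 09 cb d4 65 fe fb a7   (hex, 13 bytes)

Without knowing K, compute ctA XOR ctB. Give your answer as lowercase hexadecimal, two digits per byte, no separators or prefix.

e99dbbe2b62d226084391081e3

ctA ⊕ ctB = (M1 ⊕ K) ⊕ (M2 ⊕ K) = M1 ⊕ M2 — the shared key cancels under XOR.
39 XOR d0 = e9
d3 XOR 4e = 9d
35 XOR 8e = bb
cf XOR 2d = e2
dc XOR 6a = b6
02 XOR 2f = 2d
2b XOR 09 = 22
ab XOR cb = 60
50 XOR d4 = 84
5c XOR 65 = 39
ee XOR fe = 10
7a XOR fb = 81
44 XOR a7 = e3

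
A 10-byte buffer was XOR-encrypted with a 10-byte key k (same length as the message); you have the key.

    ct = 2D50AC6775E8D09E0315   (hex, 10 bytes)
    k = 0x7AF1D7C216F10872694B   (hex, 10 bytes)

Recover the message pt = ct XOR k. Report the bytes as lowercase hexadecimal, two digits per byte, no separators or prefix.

57a17ba56319d8ec6a5e

XOR is its own inverse, so applying the key byte-wise gives the result directly.
byte 0: 00101101 ⊕ 01111010 = 01010111
byte 1: 01010000 ⊕ 11110001 = 10100001
byte 2: 10101100 ⊕ 11010111 = 01111011
byte 3: 01100111 ⊕ 11000010 = 10100101
byte 4: 01110101 ⊕ 00010110 = 01100011
byte 5: 11101000 ⊕ 11110001 = 00011001
byte 6: 11010000 ⊕ 00001000 = 11011000
byte 7: 10011110 ⊕ 01110010 = 11101100
byte 8: 00000011 ⊕ 01101001 = 01101010
byte 9: 00010101 ⊕ 01001011 = 01011110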